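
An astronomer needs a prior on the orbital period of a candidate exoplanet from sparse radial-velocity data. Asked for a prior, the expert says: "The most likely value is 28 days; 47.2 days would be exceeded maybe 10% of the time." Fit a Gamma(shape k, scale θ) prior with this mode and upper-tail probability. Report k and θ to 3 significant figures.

Gamma(k,θ) with k>1 has mode (k−1)θ, so θ = 28/(k−1).
Need P(X < 47.2) = 0.9 with θ tied to k this way. Start at k = 2, θ = 28: P(X<47.2) ≈ 0.502.
Too low — raise k to concentrate. Iterating converges to k ≈ 7.94.
Then θ = 28/(7.94−1) ≈ 4.04.

k ≈ 7.94, θ ≈ 4.04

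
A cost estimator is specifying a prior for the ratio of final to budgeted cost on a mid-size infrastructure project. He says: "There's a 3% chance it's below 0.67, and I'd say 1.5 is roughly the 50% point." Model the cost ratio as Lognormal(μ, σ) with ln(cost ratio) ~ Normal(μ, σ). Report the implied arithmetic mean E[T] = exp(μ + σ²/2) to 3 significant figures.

If T ~ Lognormal(μ,σ) then ln T ~ Normal(μ,σ), so the p-quantile of ln T is μ + z_p·σ.
ln(0.67) = -0.4005 and ln(1.5) = 0.4055; z_{0.03} = -1.881, z_{0.5} = 0.
σ = (0.4055 − -0.4005)/(0 − (-1.881)) = 0.429.
μ = -0.4005 − (-1.881)·0.429 = 0.405.
E[T] = exp(μ + σ²/2) = exp(0.405 + 0.0918) = 1.64.

E[T] ≈ 1.64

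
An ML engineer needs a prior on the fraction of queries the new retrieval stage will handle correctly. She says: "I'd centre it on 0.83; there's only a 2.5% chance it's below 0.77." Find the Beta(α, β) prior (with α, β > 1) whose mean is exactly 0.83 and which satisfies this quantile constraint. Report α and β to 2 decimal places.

With mean 0.83 fixed, write α = 0.83s, β = 0.17s where s = α+β.
Need P(θ < 0.77) = 0.025 under Beta(0.83s, 0.17s). Normal approximation: (q−m)/√(m(1−m)/s) ≈ z_{0.025} = -1.96, so s ≈ 0.83·0.17·(-1.96)²/(0.77−0.83)² = 150.6.
At s = 150.6: P(θ<0.77) ≈ 0.032. Adjusting to match 0.025 gives s ≈ 169.00.
So α = 0.83·169.00 ≈ 140.27, β = 0.17·169.00 ≈ 28.73.

α ≈ 140.27, β ≈ 28.73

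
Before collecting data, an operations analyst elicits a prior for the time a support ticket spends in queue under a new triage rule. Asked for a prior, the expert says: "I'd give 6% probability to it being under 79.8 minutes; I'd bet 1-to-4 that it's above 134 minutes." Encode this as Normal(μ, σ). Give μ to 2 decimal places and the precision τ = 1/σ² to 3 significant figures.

For Normal(μ,σ), the p-quantile is μ + z_p·σ. Here z_{0.06} = -1.555, z_{0.8} = 0.8416.
So 79.8 = μ − 1.555σ and 134 = μ + 0.8416σ.
Subtracting: σ = (134 − 79.8)/(0.8416 − (-1.555)) = 22.62.
Then μ = 79.8 − (-1.555)·22.62 = 114.96.
Precision τ = 1/σ² = 1/22.62² = 0.00195.

μ = 114.96, τ = 0.00195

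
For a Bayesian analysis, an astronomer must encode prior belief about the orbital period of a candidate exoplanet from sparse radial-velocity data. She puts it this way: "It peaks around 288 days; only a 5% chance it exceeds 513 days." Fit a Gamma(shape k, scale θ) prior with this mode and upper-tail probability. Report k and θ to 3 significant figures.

k ≈ 9.36, θ ≈ 34.4

Gamma(k,θ) with k>1 has mode (k−1)θ, so θ = 288/(k−1).
Need P(X < 513) = 0.95 with θ tied to k this way. Start at k = 2, θ = 288: P(X<513) ≈ 0.532.
Too low — raise k to concentrate. Iterating converges to k ≈ 9.36.
Then θ = 288/(9.36−1) ≈ 34.4.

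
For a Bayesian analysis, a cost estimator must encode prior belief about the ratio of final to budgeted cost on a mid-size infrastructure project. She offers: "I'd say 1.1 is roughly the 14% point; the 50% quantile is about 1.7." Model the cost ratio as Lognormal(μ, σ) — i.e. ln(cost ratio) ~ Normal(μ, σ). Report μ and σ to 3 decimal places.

If T ~ Lognormal(μ,σ) then ln T ~ Normal(μ,σ), so the p-quantile of ln T is μ + z_p·σ.
ln(1.1) = 0.09531 and ln(1.7) = 0.5306; z_{0.14} = -1.08, z_{0.5} = 0.
σ = (0.5306 − 0.09531)/(0 − (-1.08)) = 0.403.
μ = 0.09531 − (-1.08)·0.403 = 0.531.

μ ≈ 0.531, σ ≈ 0.403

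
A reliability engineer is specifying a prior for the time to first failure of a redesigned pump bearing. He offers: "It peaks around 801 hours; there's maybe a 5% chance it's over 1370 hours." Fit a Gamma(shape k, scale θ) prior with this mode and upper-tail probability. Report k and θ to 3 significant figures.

Gamma(k,θ) with k>1 has mode (k−1)θ, so θ = 801/(k−1).
Need P(X < 1370) = 0.95 with θ tied to k this way. Start at k = 2, θ = 801: P(X<1370) ≈ 0.510.
Too low — raise k to concentrate. Iterating converges to k ≈ 10.7.
Then θ = 801/(10.7−1) ≈ 82.7.

k ≈ 10.7, θ ≈ 82.7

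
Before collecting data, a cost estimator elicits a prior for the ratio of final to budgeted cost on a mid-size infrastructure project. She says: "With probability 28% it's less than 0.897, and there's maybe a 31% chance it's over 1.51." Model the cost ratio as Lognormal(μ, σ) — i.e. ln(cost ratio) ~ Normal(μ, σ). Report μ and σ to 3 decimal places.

If T ~ Lognormal(μ,σ) then ln T ~ Normal(μ,σ), so the p-quantile of ln T is μ + z_p·σ.
ln(0.897) = -0.1087 and ln(1.51) = 0.4121; z_{0.28} = -0.5828, z_{0.69} = 0.4959.
σ = (0.4121 − -0.1087)/(0.4959 − (-0.5828)) = 0.483.
μ = -0.1087 − (-0.5828)·0.483 = 0.173.

μ ≈ 0.173, σ ≈ 0.483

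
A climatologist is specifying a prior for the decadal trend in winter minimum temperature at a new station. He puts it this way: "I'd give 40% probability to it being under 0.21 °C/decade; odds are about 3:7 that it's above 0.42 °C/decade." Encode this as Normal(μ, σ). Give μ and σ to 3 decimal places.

μ = 0.278, σ = 0.270

For Normal(μ,σ), the p-quantile is μ + z_p·σ. Here z_{0.4} = -0.2533, z_{0.7} = 0.5244.
So 0.21 = μ − 0.2533σ and 0.42 = μ + 0.5244σ.
Subtracting: σ = (0.42 − 0.21)/(0.5244 − (-0.2533)) = 0.270.
Then μ = 0.21 − (-0.2533)·0.270 = 0.278.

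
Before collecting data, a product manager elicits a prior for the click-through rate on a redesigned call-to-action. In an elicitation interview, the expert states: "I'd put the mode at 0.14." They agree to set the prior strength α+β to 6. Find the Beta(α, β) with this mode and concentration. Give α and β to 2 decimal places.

For α,β > 1 the Beta mode is (α−1)/(α+β−2). With α+β = 6, the mode is (α−1)/4.
Set (α−1)/4 = 0.14 → α = 1 + 0.14·4 = 1.56.
β = 6 − α = 4.44.

α = 1.56, β = 4.44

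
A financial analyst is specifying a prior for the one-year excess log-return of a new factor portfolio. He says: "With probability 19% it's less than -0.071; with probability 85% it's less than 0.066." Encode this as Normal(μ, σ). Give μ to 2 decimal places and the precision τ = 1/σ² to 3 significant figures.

For Normal(μ,σ), the p-quantile is μ + z_p·σ. Here z_{0.19} = -0.8779, z_{0.85} = 1.036.
So -0.071 = μ − 0.8779σ and 0.066 = μ + 1.036σ.
Subtracting: σ = (0.066 − -0.071)/(1.036 − (-0.8779)) = 0.07.
Then μ = -0.071 − (-0.8779)·0.07 = -0.01.
Precision τ = 1/σ² = 1/0.07157² = 195.

μ = -0.01, τ = 195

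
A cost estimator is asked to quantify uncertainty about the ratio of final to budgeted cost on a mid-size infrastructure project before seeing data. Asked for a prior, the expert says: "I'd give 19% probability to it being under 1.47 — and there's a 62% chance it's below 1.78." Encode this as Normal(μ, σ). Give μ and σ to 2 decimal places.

μ = 1.70, σ = 0.26

The p-quantile of Normal(μ,σ) is μ + z_p·σ, with z_{0.19} = -0.8779 and z_{0.62} = 0.3055.
Eliminate σ: μ = (z₂·x₁ − z₁·x₂)/(z₂ − z₁) = (0.3055·1.47 − (-0.8779)·1.78)/1.183 = 1.70.
Then σ = (x₂ − x₁)/(z₂ − z₁) = (1.78 − 1.47)/1.183 = 0.26.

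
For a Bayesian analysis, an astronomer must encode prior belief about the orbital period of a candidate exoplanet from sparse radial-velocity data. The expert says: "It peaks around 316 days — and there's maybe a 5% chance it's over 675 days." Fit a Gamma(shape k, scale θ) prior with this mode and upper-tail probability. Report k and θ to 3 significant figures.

k ≈ 5.79, θ ≈ 66

Gamma(k,θ) with k>1 has mode (k−1)θ, so θ = 316/(k−1).
Need P(X < 675) = 0.95 with θ tied to k this way. Start at k = 2, θ = 316: P(X<675) ≈ 0.630.
Too low — raise k to concentrate. Iterating converges to k ≈ 5.79.
Then θ = 316/(5.79−1) ≈ 66.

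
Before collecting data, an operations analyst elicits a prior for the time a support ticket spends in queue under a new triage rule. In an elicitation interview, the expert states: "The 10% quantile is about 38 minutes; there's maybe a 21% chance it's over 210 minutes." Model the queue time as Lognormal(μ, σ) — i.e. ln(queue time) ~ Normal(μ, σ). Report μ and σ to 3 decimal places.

μ ≈ 4.687, σ ≈ 0.819

If T ~ Lognormal(μ,σ) then ln T ~ Normal(μ,σ), so the p-quantile of ln T is μ + z_p·σ.
ln(38) = 3.638 and ln(210) = 5.347; z_{0.1} = -1.282, z_{0.79} = 0.8064.
σ = (5.347 − 3.638)/(0.8064 − (-1.282)) = 0.819.
μ = 3.638 − (-1.282)·0.819 = 4.687.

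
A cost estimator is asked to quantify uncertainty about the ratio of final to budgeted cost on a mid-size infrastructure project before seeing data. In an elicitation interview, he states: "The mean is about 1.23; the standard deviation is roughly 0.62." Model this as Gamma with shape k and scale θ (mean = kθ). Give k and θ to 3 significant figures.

k ≈ 3.94, θ ≈ 0.313

For Gamma(k, scale θ): mean = kθ, variance = kθ², so CV = 1/√k.
CV = SD/mean = 0.62/1.23 = 0.5041, hence k = 1/CV² = 3.94.
Then θ = mean/k = 1.23/3.94 = 0.313.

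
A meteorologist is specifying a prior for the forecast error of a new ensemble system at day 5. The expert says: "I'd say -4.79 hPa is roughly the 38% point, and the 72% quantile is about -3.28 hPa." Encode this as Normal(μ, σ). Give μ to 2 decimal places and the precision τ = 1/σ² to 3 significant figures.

μ = -4.27, τ = 0.346

The p-quantile of Normal(μ,σ) is μ + z_p·σ, with z_{0.38} = -0.3055 and z_{0.72} = 0.5828.
Eliminate σ: μ = (z₂·x₁ − z₁·x₂)/(z₂ − z₁) = (0.5828·-4.79 − (-0.3055)·-3.28)/0.8883 = -4.27.
Then σ = (x₂ − x₁)/(z₂ − z₁) = (-3.28 − -4.79)/0.8883 = 1.70.
Precision τ = 1/σ² = 1/1.7² = 0.346.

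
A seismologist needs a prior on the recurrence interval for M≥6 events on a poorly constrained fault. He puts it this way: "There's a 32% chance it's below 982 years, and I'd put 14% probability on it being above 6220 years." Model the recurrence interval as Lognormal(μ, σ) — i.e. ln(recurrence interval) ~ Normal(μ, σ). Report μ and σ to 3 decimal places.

μ ≈ 7.447, σ ≈ 1.192

If T ~ Lognormal(μ,σ) then ln T ~ Normal(μ,σ), so the p-quantile of ln T is μ + z_p·σ.
ln(982) = 6.89 and ln(6220) = 8.736; z_{0.32} = -0.4677, z_{0.86} = 1.08.
σ = (8.736 − 6.89)/(1.08 − (-0.4677)) = 1.192.
μ = 6.89 − (-0.4677)·1.192 = 7.447.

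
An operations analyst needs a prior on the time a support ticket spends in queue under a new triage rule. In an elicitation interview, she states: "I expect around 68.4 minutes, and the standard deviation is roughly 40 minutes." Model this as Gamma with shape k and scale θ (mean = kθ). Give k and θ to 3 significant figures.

For Gamma(k, scale θ): mean = kθ, variance = kθ², so CV = 1/√k.
CV = SD/mean = 40/68.4 = 0.5848, hence k = 1/CV² = 2.92.
Then θ = mean/k = 68.4/2.92 = 23.4.

k ≈ 2.92, θ ≈ 23.4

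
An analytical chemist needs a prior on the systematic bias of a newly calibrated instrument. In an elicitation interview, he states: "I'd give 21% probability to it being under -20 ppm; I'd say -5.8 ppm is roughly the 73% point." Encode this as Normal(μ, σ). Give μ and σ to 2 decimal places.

μ = -11.93, σ = 10.01

For Normal(μ,σ), the p-quantile is μ + z_p·σ. Here z_{0.21} = -0.8064, z_{0.73} = 0.6128.
So -20 = μ − 0.8064σ and -5.8 = μ + 0.6128σ.
Subtracting: σ = (-5.8 − -20)/(0.6128 − (-0.8064)) = 10.01.
Then μ = -20 − (-0.8064)·10.01 = -11.93.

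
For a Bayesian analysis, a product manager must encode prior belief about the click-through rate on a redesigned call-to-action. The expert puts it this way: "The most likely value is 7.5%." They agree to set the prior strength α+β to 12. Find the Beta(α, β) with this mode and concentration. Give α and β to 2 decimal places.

For α,β > 1 the Beta mode is (α−1)/(α+β−2). With α+β = 12, the mode is (α−1)/10.
Set (α−1)/10 = 0.075 → α = 1 + 0.075·10 = 1.75.
β = 12 − α = 10.25.

α = 1.75, β = 10.25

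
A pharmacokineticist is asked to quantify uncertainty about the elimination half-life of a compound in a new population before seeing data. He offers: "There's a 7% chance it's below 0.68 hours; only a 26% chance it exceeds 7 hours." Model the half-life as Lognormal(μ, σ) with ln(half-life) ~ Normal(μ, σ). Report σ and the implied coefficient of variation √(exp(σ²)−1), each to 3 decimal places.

σ ≈ 1.100, CV ≈ 1.535

If T ~ Lognormal(μ,σ) then ln T ~ Normal(μ,σ), so the p-quantile of ln T is μ + z_p·σ.
ln(0.68) = -0.3857 and ln(7) = 1.946; z_{0.07} = -1.476, z_{0.74} = 0.6433.
σ = (1.946 − -0.3857)/(0.6433 − (-1.476)) = 1.100.
μ = -0.3857 − (-1.476)·1.100 = 1.238.
CV = √(exp(σ²)−1) = √(exp(1.2105)−1) = 1.535.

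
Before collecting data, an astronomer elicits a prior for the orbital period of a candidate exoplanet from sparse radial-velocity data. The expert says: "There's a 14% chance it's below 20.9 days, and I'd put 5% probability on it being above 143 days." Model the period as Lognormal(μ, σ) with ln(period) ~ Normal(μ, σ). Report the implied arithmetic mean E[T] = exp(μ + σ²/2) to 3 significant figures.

E[T] ≈ 57.5 days

If T ~ Lognormal(μ,σ) then ln T ~ Normal(μ,σ), so the p-quantile of ln T is μ + z_p·σ.
ln(20.9) = 3.04 and ln(143) = 4.963; z_{0.14} = -1.08, z_{0.95} = 1.645.
σ = (4.963 − 3.04)/(1.645 − (-1.08)) = 0.706.
μ = 3.04 − (-1.08)·0.706 = 3.802.
E[T] = exp(μ + σ²/2) = exp(3.802 + 0.2490) = 57.5 days.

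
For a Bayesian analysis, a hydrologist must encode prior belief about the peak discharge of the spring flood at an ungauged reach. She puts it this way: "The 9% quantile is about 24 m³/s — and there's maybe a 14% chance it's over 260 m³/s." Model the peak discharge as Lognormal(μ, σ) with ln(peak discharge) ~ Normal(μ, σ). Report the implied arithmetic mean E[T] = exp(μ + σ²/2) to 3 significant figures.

If T ~ Lognormal(μ,σ) then ln T ~ Normal(μ,σ), so the p-quantile of ln T is μ + z_p·σ.
ln(24) = 3.178 and ln(260) = 5.561; z_{0.09} = -1.341, z_{0.86} = 1.08.
σ = (5.561 − 3.178)/(1.08 − (-1.341)) = 0.984.
μ = 3.178 − (-1.341)·0.984 = 4.498.
E[T] = exp(μ + σ²/2) = exp(4.498 + 0.4842) = 146 m³/s.

E[T] ≈ 146 m³/s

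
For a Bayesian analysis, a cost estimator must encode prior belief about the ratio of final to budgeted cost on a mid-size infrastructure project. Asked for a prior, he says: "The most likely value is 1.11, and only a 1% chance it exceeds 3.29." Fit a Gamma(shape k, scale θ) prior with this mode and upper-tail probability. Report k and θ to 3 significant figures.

k ≈ 4.82, θ ≈ 0.29

Gamma(k,θ) with k>1 has mode (k−1)θ, so θ = 1.11/(k−1).
Need P(X < 3.29) = 0.99 with θ tied to k this way. Start at k = 2, θ = 1.11: P(X<3.29) ≈ 0.795.
Too low — raise k to concentrate. Iterating converges to k ≈ 4.82.
Then θ = 1.11/(4.82−1) ≈ 0.29.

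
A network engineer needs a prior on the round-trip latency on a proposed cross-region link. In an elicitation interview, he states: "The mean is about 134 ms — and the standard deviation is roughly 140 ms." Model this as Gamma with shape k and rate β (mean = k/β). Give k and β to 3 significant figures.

For Gamma(k, rate β): mean = k/β, variance = k/β², so CV = 1/√k.
CV = SD/mean = 140/134 = 1.045, hence k = 1/CV² = 0.916.
Then β = k/mean = 0.916/134 = 0.00684.

k ≈ 0.916, β ≈ 0.00684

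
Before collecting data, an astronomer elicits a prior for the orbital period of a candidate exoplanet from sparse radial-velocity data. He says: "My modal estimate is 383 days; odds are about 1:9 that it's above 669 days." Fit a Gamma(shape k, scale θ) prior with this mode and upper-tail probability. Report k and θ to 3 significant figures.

k ≈ 7.1, θ ≈ 62.8

Gamma(k,θ) with k>1 has mode (k−1)θ, so θ = 383/(k−1).
Need P(X < 669) = 0.9 with θ tied to k this way. Start at k = 2, θ = 383: P(X<669) ≈ 0.521.
Too low — raise k to concentrate. Iterating converges to k ≈ 7.1.
Then θ = 383/(7.1−1) ≈ 62.8.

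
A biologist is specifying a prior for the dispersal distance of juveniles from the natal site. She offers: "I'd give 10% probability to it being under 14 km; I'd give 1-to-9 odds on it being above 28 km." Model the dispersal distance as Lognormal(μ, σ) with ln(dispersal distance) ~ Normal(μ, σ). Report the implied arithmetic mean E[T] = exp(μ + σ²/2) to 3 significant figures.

If T ~ Lognormal(μ,σ) then ln T ~ Normal(μ,σ), so the p-quantile of ln T is μ + z_p·σ.
ln(14) = 2.639 and ln(28) = 3.332; z_{0.1} = -1.282, z_{0.9} = 1.282.
σ = (3.332 − 2.639)/(1.282 − (-1.282)) = 0.270.
μ = 2.639 − (-1.282)·0.270 = 2.986.
E[T] = exp(μ + σ²/2) = exp(2.986 + 0.0366) = 20.5 km.

E[T] ≈ 20.5 km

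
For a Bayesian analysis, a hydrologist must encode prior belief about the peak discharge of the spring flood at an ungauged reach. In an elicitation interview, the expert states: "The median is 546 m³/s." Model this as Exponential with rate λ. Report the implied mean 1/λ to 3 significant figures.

mean ≈ 788 m³/s

Exponential median = ln 2 / λ, so λ = ln 2 / 546.0 = 0.00127.
Mean = 1/λ = 788 m³/s.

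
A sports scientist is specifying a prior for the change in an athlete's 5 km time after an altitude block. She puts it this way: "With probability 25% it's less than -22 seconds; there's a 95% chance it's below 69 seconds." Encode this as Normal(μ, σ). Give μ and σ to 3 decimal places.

The p-quantile of Normal(μ,σ) is μ + z_p·σ, with z_{0.25} = -0.6745 and z_{0.95} = 1.645.
Eliminate σ: μ = (z₂·x₁ − z₁·x₂)/(z₂ − z₁) = (1.645·-22 − (-0.6745)·69)/2.319 = 4.464.
Then σ = (x₂ − x₁)/(z₂ − z₁) = (69 − -22)/2.319 = 39.235.

μ = 4.464, σ = 39.235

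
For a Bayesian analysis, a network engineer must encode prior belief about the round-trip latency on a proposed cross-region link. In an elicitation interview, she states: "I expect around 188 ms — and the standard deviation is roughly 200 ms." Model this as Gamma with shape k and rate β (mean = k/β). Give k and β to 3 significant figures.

k ≈ 0.884, β ≈ 0.0047

For Gamma(k, rate β): mean = k/β, variance = k/β², so CV = 1/√k.
CV = SD/mean = 200/188 = 1.064, hence k = 1/CV² = 0.884.
Then β = k/mean = 0.884/188 = 0.0047.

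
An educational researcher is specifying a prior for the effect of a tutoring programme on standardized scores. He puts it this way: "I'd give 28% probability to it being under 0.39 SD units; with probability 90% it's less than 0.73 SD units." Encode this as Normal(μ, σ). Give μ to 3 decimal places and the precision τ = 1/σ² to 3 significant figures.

For Normal(μ,σ), the p-quantile is μ + z_p·σ. Here z_{0.28} = -0.5828, z_{0.9} = 1.282.
So 0.39 = μ − 0.5828σ and 0.73 = μ + 1.282σ.
Subtracting: σ = (0.73 − 0.39)/(1.282 − (-0.5828)) = 0.182.
Then μ = 0.39 − (-0.5828)·0.182 = 0.496.
Precision τ = 1/σ² = 1/0.1824² = 30.1.

μ = 0.496, τ = 30.1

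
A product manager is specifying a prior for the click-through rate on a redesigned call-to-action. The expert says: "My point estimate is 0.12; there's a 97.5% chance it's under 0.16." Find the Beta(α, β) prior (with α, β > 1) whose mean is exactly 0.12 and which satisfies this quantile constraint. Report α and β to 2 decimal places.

With mean 0.12 fixed, write α = 0.12s, β = 0.88s where s = α+β.
Need P(θ < 0.16) = 0.975 under Beta(0.12s, 0.88s). Normal approximation: (q−m)/√(m(1−m)/s) ≈ z_{0.975} = 1.96, so s ≈ 0.12·0.88·(1.96)²/(0.16−0.12)² = 253.5.
At s = 253.5: P(θ<0.16) ≈ 0.968. Adjusting to match 0.975 gives s ≈ 286.26.
So α = 0.12·286.26 ≈ 34.35, β = 0.88·286.26 ≈ 251.91.

α ≈ 34.35, β ≈ 251.91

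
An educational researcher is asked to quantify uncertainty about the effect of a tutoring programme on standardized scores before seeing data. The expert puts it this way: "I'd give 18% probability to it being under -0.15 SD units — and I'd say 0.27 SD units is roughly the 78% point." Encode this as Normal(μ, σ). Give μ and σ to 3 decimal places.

μ = 0.078, σ = 0.249

The p-quantile of Normal(μ,σ) is μ + z_p·σ, with z_{0.18} = -0.9154 and z_{0.78} = 0.7722.
Eliminate σ: μ = (z₂·x₁ − z₁·x₂)/(z₂ − z₁) = (0.7722·-0.15 − (-0.9154)·0.27)/1.688 = 0.078.
Then σ = (x₂ − x₁)/(z₂ − z₁) = (0.27 − -0.15)/1.688 = 0.249.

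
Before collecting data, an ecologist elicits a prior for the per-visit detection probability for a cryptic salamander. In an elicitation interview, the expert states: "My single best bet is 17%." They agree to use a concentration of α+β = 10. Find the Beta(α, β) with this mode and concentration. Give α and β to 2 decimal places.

For α,β > 1 the Beta mode is (α−1)/(α+β−2). With α+β = 10, the mode is (α−1)/8.
Set (α−1)/8 = 0.17 → α = 1 + 0.17·8 = 2.36.
β = 10 − α = 7.64.

α = 2.36, β = 7.64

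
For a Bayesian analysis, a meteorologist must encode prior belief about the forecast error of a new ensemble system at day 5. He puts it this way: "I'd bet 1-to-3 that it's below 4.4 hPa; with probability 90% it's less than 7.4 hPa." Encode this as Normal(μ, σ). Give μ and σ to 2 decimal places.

μ = 5.43, σ = 1.53

The p-quantile of Normal(μ,σ) is μ + z_p·σ, with z_{0.25} = -0.6745 and z_{0.9} = 1.282.
Eliminate σ: μ = (z₂·x₁ − z₁·x₂)/(z₂ − z₁) = (1.282·4.4 − (-0.6745)·7.4)/1.956 = 5.43.
Then σ = (x₂ − x₁)/(z₂ − z₁) = (7.4 − 4.4)/1.956 = 1.53.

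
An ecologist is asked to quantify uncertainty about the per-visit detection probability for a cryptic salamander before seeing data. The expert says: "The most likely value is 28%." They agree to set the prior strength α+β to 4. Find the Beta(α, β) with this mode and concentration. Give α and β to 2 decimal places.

For α,β > 1 the Beta mode is (α−1)/(α+β−2). With α+β = 4, the mode is (α−1)/2.
Set (α−1)/2 = 0.28 → α = 1 + 0.28·2 = 1.56.
β = 4 − α = 2.44.

α = 1.56, β = 2.44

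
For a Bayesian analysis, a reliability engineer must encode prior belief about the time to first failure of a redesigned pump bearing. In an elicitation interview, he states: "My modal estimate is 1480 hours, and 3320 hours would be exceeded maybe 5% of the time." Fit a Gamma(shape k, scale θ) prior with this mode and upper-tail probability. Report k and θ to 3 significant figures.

k ≈ 5.21, θ ≈ 352

Gamma(k,θ) with k>1 has mode (k−1)θ, so θ = 1480/(k−1).
Need P(X < 3320) = 0.95 with θ tied to k this way. Start at k = 2, θ = 1480: P(X<3320) ≈ 0.656.
Too low — raise k to concentrate. Iterating converges to k ≈ 5.21.
Then θ = 1480/(5.21−1) ≈ 352.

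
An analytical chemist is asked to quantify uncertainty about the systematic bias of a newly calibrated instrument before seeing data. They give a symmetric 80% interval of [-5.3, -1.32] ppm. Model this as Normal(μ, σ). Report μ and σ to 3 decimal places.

μ = -3.310, σ = 1.553

A symmetric 80% interval runs μ ± z·σ with z = 1.282.
Half-width = 1.99, so σ = 1.99/1.282 = 1.553.
μ is the interval midpoint, -3.310.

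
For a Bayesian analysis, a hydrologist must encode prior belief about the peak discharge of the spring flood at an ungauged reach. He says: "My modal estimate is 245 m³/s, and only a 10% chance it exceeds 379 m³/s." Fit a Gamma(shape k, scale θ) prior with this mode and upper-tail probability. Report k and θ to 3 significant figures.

Gamma(k,θ) with k>1 has mode (k−1)θ, so θ = 245/(k−1).
Need P(X < 379) = 0.9 with θ tied to k this way. Start at k = 2, θ = 245: P(X<379) ≈ 0.458.
Too low — raise k to concentrate. Iterating converges to k ≈ 10.8.
Then θ = 245/(10.8−1) ≈ 24.9.

k ≈ 10.8, θ ≈ 24.9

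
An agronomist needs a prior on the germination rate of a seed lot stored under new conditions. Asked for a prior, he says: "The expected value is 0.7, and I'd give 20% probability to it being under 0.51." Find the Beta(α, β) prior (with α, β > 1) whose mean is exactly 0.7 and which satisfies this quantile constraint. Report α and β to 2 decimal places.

With mean 0.7 fixed, write α = 0.7s, β = 0.3s where s = α+β.
Need P(θ < 0.51) = 0.2 under Beta(0.7s, 0.3s). Normal approximation: (q−m)/√(m(1−m)/s) ≈ z_{0.2} = -0.842, so s ≈ 0.7·0.3·(-0.842)²/(0.51−0.7)² = 4.1.
At s = 4.1: P(θ<0.51) ≈ 0.189. Adjusting to match 0.2 gives s ≈ 3.65.
So α = 0.7·3.65 ≈ 2.56, β = 0.3·3.65 ≈ 1.10.

α ≈ 2.56, β ≈ 1.10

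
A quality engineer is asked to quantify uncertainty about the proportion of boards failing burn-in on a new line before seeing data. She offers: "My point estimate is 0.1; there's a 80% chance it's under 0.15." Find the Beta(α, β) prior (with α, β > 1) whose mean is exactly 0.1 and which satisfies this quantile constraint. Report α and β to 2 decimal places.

α ≈ 1.95, β ≈ 17.59

With mean 0.1 fixed, write α = 0.1s, β = 0.9s where s = α+β.
Need P(θ < 0.15) = 0.8 under Beta(0.1s, 0.9s). Normal approximation: (q−m)/√(m(1−m)/s) ≈ z_{0.8} = 0.842, so s ≈ 0.1·0.9·(0.842)²/(0.15−0.1)² = 25.5.
At s = 25.5: P(θ<0.15) ≈ 0.819. Adjusting to match 0.8 gives s ≈ 19.54.
So α = 0.1·19.54 ≈ 1.95, β = 0.9·19.54 ≈ 17.59.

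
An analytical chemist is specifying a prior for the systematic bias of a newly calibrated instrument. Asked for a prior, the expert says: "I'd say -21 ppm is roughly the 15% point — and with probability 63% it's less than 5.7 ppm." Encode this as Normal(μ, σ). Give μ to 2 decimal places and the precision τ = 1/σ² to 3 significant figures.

The p-quantile of Normal(μ,σ) is μ + z_p·σ, with z_{0.15} = -1.036 and z_{0.63} = 0.3319.
Eliminate σ: μ = (z₂·x₁ − z₁·x₂)/(z₂ − z₁) = (0.3319·-21 − (-1.036)·5.7)/1.368 = -0.78.
Then σ = (x₂ − x₁)/(z₂ − z₁) = (5.7 − -21)/1.368 = 19.51.
Precision τ = 1/σ² = 1/19.51² = 0.00263.

μ = -0.78, τ = 0.00263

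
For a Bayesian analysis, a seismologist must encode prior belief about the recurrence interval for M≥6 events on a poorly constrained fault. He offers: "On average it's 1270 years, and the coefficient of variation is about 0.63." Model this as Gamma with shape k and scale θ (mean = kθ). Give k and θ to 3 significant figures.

For Gamma(k, scale θ): mean = kθ, variance = kθ², so CV = 1/√k.
CV = 0.63, hence k = 1/CV² = 2.52.
Then θ = mean/k = 1270/2.52 = 504.

k ≈ 2.52, θ ≈ 504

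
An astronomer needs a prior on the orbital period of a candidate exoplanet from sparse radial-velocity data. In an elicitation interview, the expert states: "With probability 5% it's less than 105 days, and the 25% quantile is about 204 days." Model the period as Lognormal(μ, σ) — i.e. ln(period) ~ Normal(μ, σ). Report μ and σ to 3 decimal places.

μ ≈ 5.780, σ ≈ 0.684

If T ~ Lognormal(μ,σ) then ln T ~ Normal(μ,σ), so the p-quantile of ln T is μ + z_p·σ.
ln(105) = 4.654 and ln(204) = 5.318; z_{0.05} = -1.645, z_{0.25} = -0.6745.
σ = (5.318 − 4.654)/(-0.6745 − (-1.645)) = 0.684.
μ = 4.654 − (-1.645)·0.684 = 5.780.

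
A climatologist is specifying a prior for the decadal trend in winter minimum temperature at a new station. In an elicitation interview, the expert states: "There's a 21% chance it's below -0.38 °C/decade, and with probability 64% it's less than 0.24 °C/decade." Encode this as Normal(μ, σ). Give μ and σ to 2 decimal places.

μ = 0.05, σ = 0.53

For Normal(μ,σ), the p-quantile is μ + z_p·σ. Here z_{0.21} = -0.8064, z_{0.64} = 0.3585.
So -0.38 = μ − 0.8064σ and 0.24 = μ + 0.3585σ.
Subtracting: σ = (0.24 − -0.38)/(0.3585 − (-0.8064)) = 0.53.
Then μ = -0.38 − (-0.8064)·0.53 = 0.05.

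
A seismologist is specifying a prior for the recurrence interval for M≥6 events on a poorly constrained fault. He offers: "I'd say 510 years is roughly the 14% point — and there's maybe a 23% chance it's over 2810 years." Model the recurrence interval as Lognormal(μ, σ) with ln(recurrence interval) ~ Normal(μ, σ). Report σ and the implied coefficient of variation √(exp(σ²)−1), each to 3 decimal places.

σ ≈ 0.938, CV ≈ 1.188

If T ~ Lognormal(μ,σ) then ln T ~ Normal(μ,σ), so the p-quantile of ln T is μ + z_p·σ.
ln(510) = 6.234 and ln(2810) = 7.941; z_{0.14} = -1.08, z_{0.77} = 0.7388.
σ = (7.941 − 6.234)/(0.7388 − (-1.08)) = 0.938.
μ = 6.234 − (-1.08)·0.938 = 7.248.
CV = √(exp(σ²)−1) = √(exp(0.8800)−1) = 1.188.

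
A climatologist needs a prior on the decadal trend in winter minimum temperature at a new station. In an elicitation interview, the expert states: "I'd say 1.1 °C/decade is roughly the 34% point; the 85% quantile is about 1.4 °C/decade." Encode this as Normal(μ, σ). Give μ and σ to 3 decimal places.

The p-quantile of Normal(μ,σ) is μ + z_p·σ, with z_{0.34} = -0.4125 and z_{0.85} = 1.036.
Eliminate σ: μ = (z₂·x₁ − z₁·x₂)/(z₂ − z₁) = (1.036·1.1 − (-0.4125)·1.4)/1.449 = 1.185.
Then σ = (x₂ − x₁)/(z₂ − z₁) = (1.4 − 1.1)/1.449 = 0.207.

μ = 1.185, σ = 0.207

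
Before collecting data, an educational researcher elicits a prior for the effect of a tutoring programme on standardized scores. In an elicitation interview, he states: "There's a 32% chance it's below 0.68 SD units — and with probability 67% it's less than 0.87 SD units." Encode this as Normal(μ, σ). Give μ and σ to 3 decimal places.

The p-quantile of Normal(μ,σ) is μ + z_p·σ, with z_{0.32} = -0.4677 and z_{0.67} = 0.4399.
Eliminate σ: μ = (z₂·x₁ − z₁·x₂)/(z₂ − z₁) = (0.4399·0.68 − (-0.4677)·0.87)/0.9076 = 0.778.
Then σ = (x₂ − x₁)/(z₂ − z₁) = (0.87 − 0.68)/0.9076 = 0.209.

μ = 0.778, σ = 0.209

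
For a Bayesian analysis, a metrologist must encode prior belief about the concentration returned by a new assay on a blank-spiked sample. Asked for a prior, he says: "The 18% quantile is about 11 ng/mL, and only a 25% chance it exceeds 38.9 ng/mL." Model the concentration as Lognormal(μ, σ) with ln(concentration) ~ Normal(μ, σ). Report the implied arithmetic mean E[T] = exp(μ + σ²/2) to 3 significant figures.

E[T] ≈ 31.2 ng/mL

If T ~ Lognormal(μ,σ) then ln T ~ Normal(μ,σ), so the p-quantile of ln T is μ + z_p·σ.
ln(11) = 2.398 and ln(38.9) = 3.661; z_{0.18} = -0.9154, z_{0.75} = 0.6745.
σ = (3.661 − 2.398)/(0.6745 − (-0.9154)) = 0.794.
μ = 2.398 − (-0.9154)·0.794 = 3.125.
E[T] = exp(μ + σ²/2) = exp(3.125 + 0.3156) = 31.2 ng/mL.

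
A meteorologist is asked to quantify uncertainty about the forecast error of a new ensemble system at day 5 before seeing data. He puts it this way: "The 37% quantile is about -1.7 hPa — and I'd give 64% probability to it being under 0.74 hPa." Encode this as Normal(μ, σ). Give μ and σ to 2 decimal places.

μ = -0.53, σ = 3.53

The p-quantile of Normal(μ,σ) is μ + z_p·σ, with z_{0.37} = -0.3319 and z_{0.64} = 0.3585.
Eliminate σ: μ = (z₂·x₁ − z₁·x₂)/(z₂ − z₁) = (0.3585·-1.7 − (-0.3319)·0.74)/0.6903 = -0.53.
Then σ = (x₂ − x₁)/(z₂ − z₁) = (0.74 − -1.7)/0.6903 = 3.53.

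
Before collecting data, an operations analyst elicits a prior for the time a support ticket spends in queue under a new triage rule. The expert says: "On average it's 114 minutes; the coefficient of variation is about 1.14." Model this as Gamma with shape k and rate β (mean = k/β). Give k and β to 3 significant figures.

For Gamma(k, rate β): mean = k/β, variance = k/β², so CV = 1/√k.
CV = 1.14, hence k = 1/CV² = 0.769.
Then β = k/mean = 0.769/114 = 0.00675.

k ≈ 0.769, β ≈ 0.00675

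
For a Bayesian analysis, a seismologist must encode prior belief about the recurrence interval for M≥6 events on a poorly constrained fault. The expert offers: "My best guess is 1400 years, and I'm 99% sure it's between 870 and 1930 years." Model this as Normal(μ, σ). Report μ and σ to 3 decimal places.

A symmetric 99% interval runs μ ± z·σ with z = 2.576.
Half-width = 530, so σ = 530/2.576 = 205.759.
μ is the stated best guess, 1400.000.

μ = 1400.000, σ = 205.759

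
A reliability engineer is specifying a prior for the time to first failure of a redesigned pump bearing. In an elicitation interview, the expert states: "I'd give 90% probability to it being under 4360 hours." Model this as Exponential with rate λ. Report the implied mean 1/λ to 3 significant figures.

P(T < 4360.0) = 1 − e^(−λ·4360.0) = 0.9, so λ = −ln(1−0.9)/4360.0 = −ln(0.1)/4360.0 = 0.000528.
Mean = 1/λ = 1890 hours.

mean ≈ 1890 hours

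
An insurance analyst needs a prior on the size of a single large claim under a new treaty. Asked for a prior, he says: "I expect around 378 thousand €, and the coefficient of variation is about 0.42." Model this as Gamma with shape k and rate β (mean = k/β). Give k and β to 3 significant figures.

k ≈ 5.67, β ≈ 0.015

For Gamma(k, rate β): mean = k/β, variance = k/β², so CV = 1/√k.
CV = 0.42, hence k = 1/CV² = 5.67.
Then β = k/mean = 5.67/378 = 0.015.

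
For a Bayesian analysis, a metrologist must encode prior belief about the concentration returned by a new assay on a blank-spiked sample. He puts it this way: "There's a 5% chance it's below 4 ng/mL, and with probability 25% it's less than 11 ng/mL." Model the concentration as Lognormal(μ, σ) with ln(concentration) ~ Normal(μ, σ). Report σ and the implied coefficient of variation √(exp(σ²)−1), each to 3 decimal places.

σ ≈ 1.042, CV ≈ 1.402

If T ~ Lognormal(μ,σ) then ln T ~ Normal(μ,σ), so the p-quantile of ln T is μ + z_p·σ.
ln(4) = 1.386 and ln(11) = 2.398; z_{0.05} = -1.645, z_{0.25} = -0.6745.
σ = (2.398 − 1.386)/(-0.6745 − (-1.645)) = 1.042.
μ = 1.386 − (-1.645)·1.042 = 3.101.
CV = √(exp(σ²)−1) = √(exp(1.0868)−1) = 1.402.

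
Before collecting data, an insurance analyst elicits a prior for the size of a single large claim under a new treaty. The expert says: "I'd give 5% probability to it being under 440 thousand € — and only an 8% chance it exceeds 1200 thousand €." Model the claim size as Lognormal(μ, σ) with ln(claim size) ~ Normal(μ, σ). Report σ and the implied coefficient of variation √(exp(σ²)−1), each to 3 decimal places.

If T ~ Lognormal(μ,σ) then ln T ~ Normal(μ,σ), so the p-quantile of ln T is μ + z_p·σ.
ln(440) = 6.087 and ln(1200) = 7.09; z_{0.05} = -1.645, z_{0.92} = 1.405.
σ = (7.09 − 6.087)/(1.405 − (-1.645)) = 0.329.
μ = 6.087 − (-1.645)·0.329 = 6.628.
CV = √(exp(σ²)−1) = √(exp(0.1082)−1) = 0.338.

σ ≈ 0.329, CV ≈ 0.338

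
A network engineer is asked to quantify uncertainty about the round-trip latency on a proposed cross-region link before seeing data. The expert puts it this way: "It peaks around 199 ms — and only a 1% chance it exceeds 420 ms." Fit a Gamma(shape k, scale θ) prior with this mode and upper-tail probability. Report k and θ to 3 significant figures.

Gamma(k,θ) with k>1 has mode (k−1)θ, so θ = 199/(k−1).
Need P(X < 420) = 0.99 with θ tied to k this way. Start at k = 2, θ = 199: P(X<420) ≈ 0.623.
Too low — raise k to concentrate. Iterating converges to k ≈ 9.71.
Then θ = 199/(9.71−1) ≈ 22.8.

k ≈ 9.71, θ ≈ 22.8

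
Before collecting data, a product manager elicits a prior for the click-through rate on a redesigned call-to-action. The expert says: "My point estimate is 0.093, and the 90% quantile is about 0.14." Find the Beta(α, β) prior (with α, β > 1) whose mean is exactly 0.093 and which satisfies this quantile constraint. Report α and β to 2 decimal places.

With mean 0.093 fixed, write α = 0.093s, β = 0.907s where s = α+β.
Need P(θ < 0.14) = 0.9 under Beta(0.093s, 0.907s). Normal approximation: (q−m)/√(m(1−m)/s) ≈ z_{0.9} = 1.28, so s ≈ 0.093·0.907·(1.28)²/(0.14−0.093)² = 62.7.
At s = 62.7: P(θ<0.14) ≈ 0.893. Adjusting to match 0.9 gives s ≈ 67.60.
So α = 0.093·67.60 ≈ 6.29, β = 0.907·67.60 ≈ 61.32.

α ≈ 6.29, β ≈ 61.32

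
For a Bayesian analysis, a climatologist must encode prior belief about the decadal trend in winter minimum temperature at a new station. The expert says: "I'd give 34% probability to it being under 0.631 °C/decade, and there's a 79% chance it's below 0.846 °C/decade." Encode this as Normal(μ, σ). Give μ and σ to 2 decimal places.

μ = 0.70, σ = 0.18

For Normal(μ,σ), the p-quantile is μ + z_p·σ. Here z_{0.34} = -0.4125, z_{0.79} = 0.8064.
So 0.631 = μ − 0.4125σ and 0.846 = μ + 0.8064σ.
Subtracting: σ = (0.846 − 0.631)/(0.8064 − (-0.4125)) = 0.18.
Then μ = 0.631 − (-0.4125)·0.18 = 0.70.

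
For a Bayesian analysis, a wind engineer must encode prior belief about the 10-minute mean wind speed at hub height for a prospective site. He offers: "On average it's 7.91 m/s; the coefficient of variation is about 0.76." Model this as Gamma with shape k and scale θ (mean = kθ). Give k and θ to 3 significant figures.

For Gamma(k, scale θ): mean = kθ, variance = kθ², so CV = 1/√k.
CV = 0.76, hence k = 1/CV² = 1.73.
Then θ = mean/k = 7.91/1.73 = 4.57.

k ≈ 1.73, θ ≈ 4.57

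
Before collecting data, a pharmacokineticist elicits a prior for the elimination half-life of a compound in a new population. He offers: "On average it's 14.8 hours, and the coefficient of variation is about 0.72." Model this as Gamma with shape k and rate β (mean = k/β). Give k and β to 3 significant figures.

For Gamma(k, rate β): mean = k/β, variance = k/β², so CV = 1/√k.
CV = 0.72, hence k = 1/CV² = 1.93.
Then β = k/mean = 1.93/14.8 = 0.13.

k ≈ 1.93, β ≈ 0.13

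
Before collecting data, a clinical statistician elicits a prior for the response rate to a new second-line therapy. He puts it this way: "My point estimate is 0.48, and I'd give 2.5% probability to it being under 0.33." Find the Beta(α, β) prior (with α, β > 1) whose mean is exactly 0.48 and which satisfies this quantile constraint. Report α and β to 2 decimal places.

α ≈ 19.50, β ≈ 21.13

With mean 0.48 fixed, write α = 0.48s, β = 0.52s where s = α+β.
Need P(θ < 0.33) = 0.025 under Beta(0.48s, 0.52s). Normal approximation: (q−m)/√(m(1−m)/s) ≈ z_{0.025} = -1.96, so s ≈ 0.48·0.52·(-1.96)²/(0.33−0.48)² = 42.6.
At s = 42.6: P(θ<0.33) ≈ 0.022. Adjusting to match 0.025 gives s ≈ 40.63.
So α = 0.48·40.63 ≈ 19.50, β = 0.52·40.63 ≈ 21.13.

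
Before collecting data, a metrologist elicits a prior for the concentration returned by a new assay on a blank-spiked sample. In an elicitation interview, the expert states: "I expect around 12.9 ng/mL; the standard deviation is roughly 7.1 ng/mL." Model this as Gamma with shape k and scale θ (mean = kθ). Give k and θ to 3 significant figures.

k ≈ 3.3, θ ≈ 3.91

For Gamma(k, scale θ): mean = kθ, variance = kθ², so CV = 1/√k.
CV = SD/mean = 7.1/12.9 = 0.5504, hence k = 1/CV² = 3.3.
Then θ = mean/k = 12.9/3.3 = 3.91.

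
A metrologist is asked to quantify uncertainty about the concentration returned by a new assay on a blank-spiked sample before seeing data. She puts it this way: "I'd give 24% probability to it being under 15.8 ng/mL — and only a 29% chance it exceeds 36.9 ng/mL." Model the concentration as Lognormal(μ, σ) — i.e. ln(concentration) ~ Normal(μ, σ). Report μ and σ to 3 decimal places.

If T ~ Lognormal(μ,σ) then ln T ~ Normal(μ,σ), so the p-quantile of ln T is μ + z_p·σ.
ln(15.8) = 2.76 and ln(36.9) = 3.608; z_{0.24} = -0.7063, z_{0.71} = 0.5534.
σ = (3.608 − 2.76)/(0.5534 − (-0.7063)) = 0.673.
μ = 2.76 − (-0.7063)·0.673 = 3.236.

μ ≈ 3.236, σ ≈ 0.673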